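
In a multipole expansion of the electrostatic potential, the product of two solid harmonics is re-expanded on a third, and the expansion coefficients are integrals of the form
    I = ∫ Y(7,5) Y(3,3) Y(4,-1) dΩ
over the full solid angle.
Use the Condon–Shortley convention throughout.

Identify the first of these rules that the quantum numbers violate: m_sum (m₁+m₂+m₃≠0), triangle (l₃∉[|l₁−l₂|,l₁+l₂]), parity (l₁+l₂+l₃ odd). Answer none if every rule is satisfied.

azimuthal sum: 5 + 3 − 1 = 7  ✗
4 ≤ 4 ≤ 10 (triangle on l)
L = 7 + 3 + 4 = 14 (even)

m_sum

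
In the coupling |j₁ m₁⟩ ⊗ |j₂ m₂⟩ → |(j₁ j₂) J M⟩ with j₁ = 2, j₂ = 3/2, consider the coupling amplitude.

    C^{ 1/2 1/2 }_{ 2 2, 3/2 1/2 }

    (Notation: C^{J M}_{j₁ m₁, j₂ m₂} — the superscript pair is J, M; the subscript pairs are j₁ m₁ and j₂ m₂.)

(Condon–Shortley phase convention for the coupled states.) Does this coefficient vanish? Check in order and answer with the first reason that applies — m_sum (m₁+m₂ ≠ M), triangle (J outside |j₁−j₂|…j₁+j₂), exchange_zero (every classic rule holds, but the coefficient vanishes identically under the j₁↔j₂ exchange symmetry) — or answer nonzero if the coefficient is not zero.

m-sum: m₁+m₂ = 2+1/2 = 5/2, M = 1/2  ✗ ⇒ coefficient is 0

m_sum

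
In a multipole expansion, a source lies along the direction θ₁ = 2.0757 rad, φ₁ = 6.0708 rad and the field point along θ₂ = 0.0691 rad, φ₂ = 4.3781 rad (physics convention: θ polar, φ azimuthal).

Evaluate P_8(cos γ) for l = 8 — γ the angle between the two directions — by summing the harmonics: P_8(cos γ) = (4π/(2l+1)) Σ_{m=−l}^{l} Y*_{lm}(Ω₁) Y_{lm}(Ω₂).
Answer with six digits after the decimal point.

-0.101012

Addition theorem: P_8(cos γ) = (4π/17) Σ_m Y*_{lm}(Ω₁) Y_{lm}(Ω₂), m = −8…8:
  [-8]  conj(Y_{8,-8})(Ω₁) = -0.02270 - 0.17601j ; Y_{8,-8}(Ω₂) = -0.00000 + 0.00000j ; Δ = 0.00000 + 0.00000j
  [-7]  conj(Y_{8,-7})(Ω₁) = -0.03296 + 0.39094j ; Y_{8,-7}(Ω₂) = 0.00000 + 0.00000j ; Δ = -0.00000 + 0.00000j
  [-6]  conj(Y_{8,-6})(Ω₁) = 0.12406 - 0.40611j ; Y_{8,-6}(Ω₂) = 0.00000 - 0.00000j ; Δ = -0.00000 - 0.00000j
  [-5]  conj(Y_{8,-5})(Ω₁) = -0.05017 + 0.08994j ; Y_{8,-5}(Ω₂) = -0.00002 - 0.00000j ; Δ = 0.00000 - 0.00000j
  [-4]  conj(Y_{8,-4})(Ω₁) = -0.19988 + 0.22732j ; Y_{8,-4}(Ω₂) = 0.00007 + 0.00030j ; Δ = -0.00008 - 0.00004j
  [-3]  conj(Y_{8,-3})(Ω₁) = 0.21594 - 0.15983j ; Y_{8,-3}(Ω₂) = 0.00381 - 0.00243j ; Δ = 0.00043 - 0.00113j
  [-2]  conj(Y_{8,-2})(Ω₁) = 0.16305 - 0.07375j ; Y_{8,-2}(Ω₂) = -0.03761 - 0.02971j ; Δ = -0.00832 - 0.00207j
  [-1]  conj(Y_{8,-1})(Ω₁) = -0.30123 + 0.06496j ; Y_{8,-1}(Ω₂) = -0.10718 + 0.30859j ; Δ = 0.01224 - 0.09992j
  [+0]  conj(Y_{8,0})(Ω₁) = -0.13630 + 0.00000j ; Y_{8,0}(Ω₂) = 1.06525 + 0.00000j ; Δ = -0.14520 + 0.00000j
  [+1]  conj(Y_{8,1})(Ω₁) = 0.30123 + 0.06496j ; Y_{8,1}(Ω₂) = 0.10718 + 0.30859j ; Δ = 0.01224 + 0.09992j
  [+2]  conj(Y_{8,2})(Ω₁) = 0.16305 + 0.07375j ; Y_{8,2}(Ω₂) = -0.03761 + 0.02971j ; Δ = -0.00832 + 0.00207j
  [+3]  conj(Y_{8,3})(Ω₁) = -0.21594 - 0.15983j ; Y_{8,3}(Ω₂) = -0.00381 - 0.00243j ; Δ = 0.00043 + 0.00113j
  [+4]  conj(Y_{8,4})(Ω₁) = -0.19988 - 0.22732j ; Y_{8,4}(Ω₂) = 0.00007 - 0.00030j ; Δ = -0.00008 + 0.00004j
  [+5]  conj(Y_{8,5})(Ω₁) = 0.05017 + 0.08994j ; Y_{8,5}(Ω₂) = 0.00002 - 0.00000j ; Δ = 0.00000 + 0.00000j
  [+6]  conj(Y_{8,6})(Ω₁) = 0.12406 + 0.40611j ; Y_{8,6}(Ω₂) = 0.00000 + 0.00000j ; Δ = -0.00000 + 0.00000j
  [+7]  conj(Y_{8,7})(Ω₁) = 0.03296 + 0.39094j ; Y_{8,7}(Ω₂) = -0.00000 + 0.00000j ; Δ = -0.00000 - 0.00000j
  [+8]  conj(Y_{8,8})(Ω₁) = -0.02270 + 0.17601j ; Y_{8,8}(Ω₂) = -0.00000 - 0.00000j ; Δ = 0.00000 - 0.00000j
Accumulated sum -0.13665 - 0.00000j; after 4π/(2l+1) scaling, -0.10101 - 0.00000j ⇒ P_8 = -0.101012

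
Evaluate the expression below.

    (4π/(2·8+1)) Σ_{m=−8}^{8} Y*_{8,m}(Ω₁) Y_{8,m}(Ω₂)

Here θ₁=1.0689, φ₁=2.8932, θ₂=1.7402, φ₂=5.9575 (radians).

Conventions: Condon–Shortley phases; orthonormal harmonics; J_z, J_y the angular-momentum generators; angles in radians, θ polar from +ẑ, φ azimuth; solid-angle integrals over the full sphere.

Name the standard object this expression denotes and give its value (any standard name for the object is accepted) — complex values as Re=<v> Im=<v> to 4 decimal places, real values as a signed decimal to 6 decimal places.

This sum is the spherical-harmonic addition theorem: it equals the Legendre polynomial P_l(cos γ) of the angle γ between the two directions.
Term-by-term m-sum for l=8 (normalisation 4π/17 = 0.739198):
  m=-8: (-0.072727-0.164469i) × (-0.394842+0.234597i) = +0.067300+0.047878i  (running Σ = +0.067300+0.047878i)
  m=-7: (+0.065987+0.389188i) × (+0.204584-0.238501i) = +0.106321+0.063884i  (running Σ = +0.173621+0.111762i)
  m=-6: (+0.033938-0.420997i) × (+0.074064-0.183661i) = -0.074807-0.037414i  (running Σ = +0.098814+0.074348i)
  m=-5: (-0.030858+0.090434i) × (-0.018909+0.327743i) = -0.029055-0.011823i  (running Σ = +0.069759+0.062524i)
  m=-4: (-0.167458+0.257150i) × (+0.026514+0.096532i) = -0.029263-0.009347i  (running Σ = +0.040495+0.053177i)
  m=-3: (+0.193206-0.178258i) × (-0.180877-0.267971i) = -0.082715-0.019531i  (running Σ = -0.042219+0.033646i)
  m=-2: (+0.163556-0.088670i) × (-0.043427-0.033107i) = -0.010038-0.001564i  (running Σ = -0.052257+0.032082i)
  m=-1: (-0.294735+0.074754i) × (+0.301658+0.101873i) = -0.096525-0.007476i  (running Σ = -0.148782+0.024606i)
  m=0: (-0.144114-0.000000i) × (+0.041008+0.000000i) = -0.005910-0.000000i  (running Σ = -0.154692+0.024606i)
  m=1: (+0.294735+0.074754i) × (-0.301658+0.101873i) = -0.096525+0.007476i  (running Σ = -0.251217+0.032082i)
  m=2: (+0.163556+0.088670i) × (-0.043427+0.033107i) = -0.010038+0.001564i  (running Σ = -0.261255+0.033646i)
  m=3: (-0.193206-0.178258i) × (+0.180877-0.267971i) = -0.082715+0.019531i  (running Σ = -0.343969+0.053177i)
  m=4: (-0.167458-0.257150i) × (+0.026514-0.096532i) = -0.029263+0.009347i  (running Σ = -0.373233+0.062524i)
  m=5: (+0.030858+0.090434i) × (+0.018909+0.327743i) = -0.029055+0.011823i  (running Σ = -0.402288+0.074348i)
  m=6: (+0.033938+0.420997i) × (+0.074064+0.183661i) = -0.074807+0.037414i  (running Σ = -0.477095+0.111762i)
  m=7: (-0.065987+0.389188i) × (-0.204584-0.238501i) = +0.106321-0.063884i  (running Σ = -0.370774+0.047878i)
  m=8: (-0.072727+0.164469i) × (-0.394842-0.234597i) = +0.067300-0.047878i  (running Σ = -0.303474-0.000000i)
Σ over m = -0.303474-0.000000i; ×(4π/17) → -0.224327-0.000000i. Real part: -0.224327

Legendre polynomial (addition theorem), -0.224327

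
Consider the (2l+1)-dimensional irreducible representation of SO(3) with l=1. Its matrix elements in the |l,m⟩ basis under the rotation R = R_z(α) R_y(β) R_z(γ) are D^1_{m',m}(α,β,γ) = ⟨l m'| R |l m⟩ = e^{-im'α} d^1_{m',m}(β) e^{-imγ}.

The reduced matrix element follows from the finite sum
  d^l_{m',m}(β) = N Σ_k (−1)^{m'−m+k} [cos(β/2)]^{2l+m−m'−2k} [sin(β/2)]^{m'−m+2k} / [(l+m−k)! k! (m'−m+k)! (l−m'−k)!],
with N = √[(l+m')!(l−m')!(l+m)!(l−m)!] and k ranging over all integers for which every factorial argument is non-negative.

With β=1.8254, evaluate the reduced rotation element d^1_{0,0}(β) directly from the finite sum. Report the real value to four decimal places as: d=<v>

d^1_{0,0}(β=1.8254) via the finite sum:
With c≡cos(β/2)=0.611612 and s≡sin(β/2)=0.791158, N=[1·1·1·1]^{1/2}=1.000000
k∈{0,1} keeps every argument non-negative
  k=0: (−1)^0·1.0000/(1)·0.6116^2·0.7912^0 = +0.374069
  k=1: (−1)^1·1.0000/(1)·0.6116^0·0.7912^2 = -0.625931
d^1_{0,0}(1.8254) = +0.374069 -0.625931 = -0.251862

d=-0.2519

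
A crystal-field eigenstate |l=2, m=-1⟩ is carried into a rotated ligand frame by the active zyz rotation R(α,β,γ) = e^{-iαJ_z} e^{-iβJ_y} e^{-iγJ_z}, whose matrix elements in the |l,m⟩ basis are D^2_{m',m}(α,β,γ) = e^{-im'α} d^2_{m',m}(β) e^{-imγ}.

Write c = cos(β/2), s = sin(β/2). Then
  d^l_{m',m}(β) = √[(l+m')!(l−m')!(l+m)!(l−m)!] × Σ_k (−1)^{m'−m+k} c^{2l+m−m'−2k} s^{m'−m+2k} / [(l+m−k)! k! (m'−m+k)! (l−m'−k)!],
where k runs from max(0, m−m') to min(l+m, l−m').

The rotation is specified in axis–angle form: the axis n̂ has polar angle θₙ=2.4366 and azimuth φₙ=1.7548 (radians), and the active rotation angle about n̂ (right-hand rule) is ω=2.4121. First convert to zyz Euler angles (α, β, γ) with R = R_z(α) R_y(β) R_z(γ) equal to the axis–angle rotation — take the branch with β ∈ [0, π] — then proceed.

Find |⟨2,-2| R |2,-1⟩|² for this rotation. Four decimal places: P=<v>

Axis–angle → zyz. n̂ = (sinθₙcosφₙ, sinθₙsinφₙ, cosθₙ) = (-0.118568, +0.637089, -0.761616), ω = 2.4121.
R = I cosω + sinω [n̂]ₓ + (1−cosω) n̂n̂ᵀ gives
  R = [-0.720974, +0.375758, +0.582240; -0.639464, -0.037040, -0.767928; -0.266989, -0.925977, +0.266988]
β = atan2(√(R₁₃²+R₂₃²), R₃₃) = 1.300530; α = atan2(R₂₃, R₁₃) mod 2π = 5.361114; γ = atan2(R₃₂, −R₃₁) mod 2π = 4.993107
First d^2_{-2,-1}(β=1.3005), then the phase factors e^{-i(-2)α} and e^{-i(-1)γ}:
Half-angle: c=0.795923, s=0.605397. N=√(1·24·1·6)=12.000000
Admissible k: 1..1 (factorial args all ≥0)
  k=1: (−1)^0·12.0000/(6)·0.7959^3·0.6054^1 = +0.610498
d^2_{-2,-1}(1.3005) = +0.610498
|D^2_{-2,-1}|² = |d^2_{-2,-1}(β)|² = (+0.610498)² = 0.372708 (the z-rotation phases have unit modulus)

P=0.3727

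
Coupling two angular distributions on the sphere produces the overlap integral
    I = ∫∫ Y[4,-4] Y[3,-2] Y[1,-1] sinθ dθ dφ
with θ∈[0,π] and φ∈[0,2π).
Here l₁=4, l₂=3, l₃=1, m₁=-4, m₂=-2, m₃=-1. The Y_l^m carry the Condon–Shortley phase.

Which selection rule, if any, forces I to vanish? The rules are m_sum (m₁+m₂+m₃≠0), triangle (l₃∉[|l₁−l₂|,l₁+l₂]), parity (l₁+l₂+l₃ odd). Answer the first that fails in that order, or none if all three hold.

azimuthal sum: -4 − 2 − 1 = -7  ✗
1 ≤ 1 ≤ 7 (triangle on l)
L = 4 + 3 + 1 = 8 (even)

m_sum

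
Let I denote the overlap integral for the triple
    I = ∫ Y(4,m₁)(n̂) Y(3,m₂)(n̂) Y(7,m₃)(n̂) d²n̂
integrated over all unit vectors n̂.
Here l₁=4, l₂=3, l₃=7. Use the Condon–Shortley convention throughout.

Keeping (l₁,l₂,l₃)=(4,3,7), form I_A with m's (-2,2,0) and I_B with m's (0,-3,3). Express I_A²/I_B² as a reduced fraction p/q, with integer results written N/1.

7/10

l's match ⇒ only the (l;m) 3-j factors differ between A and B.
A: triangle coeff Δ(4,3,7) = 1/45045; Σ_t [0,0]: t=0:+1/172800 = 1/172800; (3j)²=7/2145 [(4 3 7; -2 2 0)], sign=-1
B: triangle coeff Δ(4,3,7) = 1/45045; Σ_t [0,0]: t=0:+1/414720 = 1/414720; (3j)²=2/429 [(4 3 7; 0 -3 3)], sign=+1
I_A²/I_B² = (7/2145)/(2/429) = 7/10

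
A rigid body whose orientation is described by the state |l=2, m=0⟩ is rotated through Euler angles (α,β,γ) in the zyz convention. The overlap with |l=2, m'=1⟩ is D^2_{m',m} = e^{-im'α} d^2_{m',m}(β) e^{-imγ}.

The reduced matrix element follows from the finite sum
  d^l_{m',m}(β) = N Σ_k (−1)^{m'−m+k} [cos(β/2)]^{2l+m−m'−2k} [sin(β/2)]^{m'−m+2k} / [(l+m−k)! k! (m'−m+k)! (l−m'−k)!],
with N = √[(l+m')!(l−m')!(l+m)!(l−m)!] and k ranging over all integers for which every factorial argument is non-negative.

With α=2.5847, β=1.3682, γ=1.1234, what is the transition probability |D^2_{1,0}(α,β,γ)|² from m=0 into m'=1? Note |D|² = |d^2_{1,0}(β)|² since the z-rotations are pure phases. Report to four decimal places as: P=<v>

P=0.0583

First d^2_{1,0}(β=1.3682), then the phase factors e^{-i(1)α} and e^{-i(0)γ}:
Half-angle: c=0.774988, s=0.631976. N=√(6·1·2·2)=4.898979
k: max(0,(0)−(1))=0 … min(2+(0),2−(1))=1
  k=0: (−1)^1·4.8990/(2)·0.7750^3·0.6320^1 = -0.720545
  k=1: (−1)^2·4.8990/(2)·0.7750^1·0.6320^3 = +0.479151
d^2_{1,0}(1.3682) = -0.720545 +0.479151 = -0.241395
|D^2_{1,0}|² = |d^2_{1,0}(β)|² = (-0.241395)² = 0.058271 (the z-rotation phases have unit modulus)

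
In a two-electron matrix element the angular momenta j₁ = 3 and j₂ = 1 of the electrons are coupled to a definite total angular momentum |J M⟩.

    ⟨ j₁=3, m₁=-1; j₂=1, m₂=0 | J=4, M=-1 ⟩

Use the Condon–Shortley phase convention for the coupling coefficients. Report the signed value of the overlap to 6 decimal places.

j₁+j₂−J=0  J+j₁−j₂=6  J−j₁+j₂=2  j₁+j₂+J+1=9
(j₁±m₁, j₂±m₂, J±M) = (2,4,1,1,3,5)
P² = 8640/7
sum k=0..0:
  [0] +1/48 = 1/48
S = 1/48
C² = P²·S² = 15/28 ; C = +0.731925

+0.731925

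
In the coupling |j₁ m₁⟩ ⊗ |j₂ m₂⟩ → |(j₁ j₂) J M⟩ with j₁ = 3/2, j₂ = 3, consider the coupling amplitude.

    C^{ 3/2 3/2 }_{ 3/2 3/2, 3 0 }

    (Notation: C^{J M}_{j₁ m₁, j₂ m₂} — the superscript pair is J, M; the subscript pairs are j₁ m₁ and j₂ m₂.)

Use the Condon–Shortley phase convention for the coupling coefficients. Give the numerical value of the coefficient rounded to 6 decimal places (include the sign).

j₁+j₂−J=3  J+j₁−j₂=0  J−j₁+j₂=3  j₁+j₂+J+1=7
(j₁±m₁, j₂±m₂, J±M) = (3,0,3,3,3,0)
P² = 1296/35
sum k=0..0:
  [0] +1/36 = 1/36
S = 1/36
C² = P²·S² = 1/35 ; C = +0.169031

+0.169031  (= +√(1/35))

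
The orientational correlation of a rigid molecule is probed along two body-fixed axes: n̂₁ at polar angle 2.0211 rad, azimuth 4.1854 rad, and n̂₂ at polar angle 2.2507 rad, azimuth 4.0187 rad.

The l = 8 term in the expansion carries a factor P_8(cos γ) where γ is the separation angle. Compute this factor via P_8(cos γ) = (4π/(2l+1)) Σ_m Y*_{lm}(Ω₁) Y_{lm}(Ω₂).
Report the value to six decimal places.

0.062768

Addition theorem: P_8(cos γ) = (4π/17) Σ_m Y*_{lm}(Ω₁) Y_{lm}(Ω₂), m = −8…8:
  term(m=-8) = 0.00360 + 0.01491j   from Y*(Ω₁)=-0.10598 + 0.19563j, Y(Ω₂)=0.05119 - 0.04615j
  term(m=-7) = 0.03769 + 0.08819j   from Y*(Ω₁)=0.22390 + 0.36740j, Y(Ω₂)=0.22061 + 0.03186j
  term(m=-6) = 0.08181 + 0.12747j   from Y*(Ω₁)=0.36908 - 0.00751j, Y(Ω₂)=0.21455 + 0.34974j
  term(m=-5) = -0.00950 - 0.01046j   from Y*(Ω₁)=-0.01610 + 0.02901j, Y(Ω₂)=-0.13673 + 0.40331j
  term(m=-4) = -0.03025 - 0.02380j   from Y*(Ω₁)=0.18115 + 0.30415j, Y(Ω₂)=-0.10149 + 0.03900j
  term(m=-3) = 0.03912 + 0.02138j   from Y*(Ω₁)=0.14585 - 0.00148j, Y(Ω₂)=0.26673 + 0.14929j
  term(m=-2) = -0.07719 - 0.02673j   from Y*(Ω₁)=-0.14105 + 0.24818j, Y(Ω₂)=0.05220 + 0.28138j
  term(m=-1) = 0.03812 + 0.00641j   from Y*(Ω₁)=0.10441 + 0.17944j, Y(Ω₂)=0.11904 - 0.14316j
  term(m=+0) = -0.08190 + 0.00000j   from Y*(Ω₁)=-0.25781 + 0.00000j, Y(Ω₂)=0.31766 + 0.00000j
  term(m=+1) = 0.03812 - 0.00641j   from Y*(Ω₁)=-0.10441 + 0.17944j, Y(Ω₂)=-0.11904 - 0.14316j
  term(m=+2) = -0.07719 + 0.02673j   from Y*(Ω₁)=-0.14105 - 0.24818j, Y(Ω₂)=0.05220 - 0.28138j
  term(m=+3) = 0.03912 - 0.02138j   from Y*(Ω₁)=-0.14585 - 0.00148j, Y(Ω₂)=-0.26673 + 0.14929j
  term(m=+4) = -0.03025 + 0.02380j   from Y*(Ω₁)=0.18115 - 0.30415j, Y(Ω₂)=-0.10149 - 0.03900j
  term(m=+5) = -0.00950 + 0.01046j   from Y*(Ω₁)=0.01610 + 0.02901j, Y(Ω₂)=0.13673 + 0.40331j
  term(m=+6) = 0.08181 - 0.12747j   from Y*(Ω₁)=0.36908 + 0.00751j, Y(Ω₂)=0.21455 - 0.34974j
  term(m=+7) = 0.03769 - 0.08819j   from Y*(Ω₁)=-0.22390 + 0.36740j, Y(Ω₂)=-0.22061 + 0.03186j
  term(m=+8) = 0.00360 - 0.01491j   from Y*(Ω₁)=-0.10598 - 0.19563j, Y(Ω₂)=0.05119 + 0.04615j
Total Σ_m = 0.08491 + 0.00000j. Multiply by 0.739198: 0.06277 + 0.00000j. P_8(cos γ) = 0.062768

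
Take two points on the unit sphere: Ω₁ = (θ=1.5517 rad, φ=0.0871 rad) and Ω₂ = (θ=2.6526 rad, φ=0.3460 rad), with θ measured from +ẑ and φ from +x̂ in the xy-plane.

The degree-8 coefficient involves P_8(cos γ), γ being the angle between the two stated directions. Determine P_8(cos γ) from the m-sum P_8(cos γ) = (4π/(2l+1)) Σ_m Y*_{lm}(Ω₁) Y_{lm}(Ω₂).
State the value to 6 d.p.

Expand P_8 via completeness: Σ_{m} conj(Y_{8,m}) at Ω₁ times Y_{8,m} at Ω₂ —
  [-8]  conj(Y_{8,-8})(Ω₁) = +0.394706+0.330303i ; Y_{8,-8}(Ω₂) = -0.001138-0.000446i ; Δ = -0.000302-0.000552i
  [-7]  conj(Y_{8,-7})(Ω₁) = +0.032234+0.022515i ; Y_{8,-7}(Ω₂) = +0.006908+0.006054i ; Δ = +0.000086+0.000351i
  [-6]  conj(Y_{8,-6})(Ω₁) = -0.324035-0.186650i ; Y_{8,-6}(Ω₂) = -0.020923-0.037829i ; Δ = -0.000281+0.016163i
  [-5]  conj(Y_{8,-5})(Ω₁) = -0.042118-0.019597i ; Y_{8,-5}(Ω₂) = +0.022618+0.140868i ; Δ = +0.001808-0.006376i
  [-4]  conj(Y_{8,-4})(Ω₁) = +0.314726+0.114314i ; Y_{8,-4}(Ω₂) = +0.061839-0.327191i ; Δ = +0.056865-0.095906i
  [-3]  conj(Y_{8,-3})(Ω₁) = +0.048159+0.012878i ; Y_{8,-3}(Ω₂) = -0.260829+0.442323i ; Δ = -0.018258+0.017943i
  [-2]  conj(Y_{8,-2})(Ω₁) = -0.313736-0.055212i ; Y_{8,-2}(Ω₂) = +0.304332-0.252201i ; Δ = -0.109405+0.062322i
  [-1]  conj(Y_{8,-1})(Ω₁) = -0.051120-0.004464i ; Y_{8,-1}(Ω₂) = +0.134973-0.048658i ; Δ = -0.007117+0.001885i
  [+0]  conj(Y_{8,0})(Ω₁) = +0.313871-0.000000i ; Y_{8,0}(Ω₂) = -0.453278+0.000000i ; Δ = -0.142271+0.000000i
  [+1]  conj(Y_{8,1})(Ω₁) = +0.051120-0.004464i ; Y_{8,1}(Ω₂) = -0.134973-0.048658i ; Δ = -0.007117-0.001885i
  [+2]  conj(Y_{8,2})(Ω₁) = -0.313736+0.055212i ; Y_{8,2}(Ω₂) = +0.304332+0.252201i ; Δ = -0.109405-0.062322i
  [+3]  conj(Y_{8,3})(Ω₁) = -0.048159+0.012878i ; Y_{8,3}(Ω₂) = +0.260829+0.442323i ; Δ = -0.018258-0.017943i
  [+4]  conj(Y_{8,4})(Ω₁) = +0.314726-0.114314i ; Y_{8,4}(Ω₂) = +0.061839+0.327191i ; Δ = +0.056865+0.095906i
  [+5]  conj(Y_{8,5})(Ω₁) = +0.042118-0.019597i ; Y_{8,5}(Ω₂) = -0.022618+0.140868i ; Δ = +0.001808+0.006376i
  [+6]  conj(Y_{8,6})(Ω₁) = -0.324035+0.186650i ; Y_{8,6}(Ω₂) = -0.020923+0.037829i ; Δ = -0.000281-0.016163i
  [+7]  conj(Y_{8,7})(Ω₁) = -0.032234+0.022515i ; Y_{8,7}(Ω₂) = -0.006908+0.006054i ; Δ = +0.000086-0.000351i
  [+8]  conj(Y_{8,8})(Ω₁) = +0.394706-0.330303i ; Y_{8,8}(Ω₂) = -0.001138+0.000446i ; Δ = -0.000302+0.000552i
Accumulated sum -0.295477+0.000000i; after 4π/(2l+1) scaling, -0.218416+0.000000i ⇒ P_8 = -0.218416

-0.218416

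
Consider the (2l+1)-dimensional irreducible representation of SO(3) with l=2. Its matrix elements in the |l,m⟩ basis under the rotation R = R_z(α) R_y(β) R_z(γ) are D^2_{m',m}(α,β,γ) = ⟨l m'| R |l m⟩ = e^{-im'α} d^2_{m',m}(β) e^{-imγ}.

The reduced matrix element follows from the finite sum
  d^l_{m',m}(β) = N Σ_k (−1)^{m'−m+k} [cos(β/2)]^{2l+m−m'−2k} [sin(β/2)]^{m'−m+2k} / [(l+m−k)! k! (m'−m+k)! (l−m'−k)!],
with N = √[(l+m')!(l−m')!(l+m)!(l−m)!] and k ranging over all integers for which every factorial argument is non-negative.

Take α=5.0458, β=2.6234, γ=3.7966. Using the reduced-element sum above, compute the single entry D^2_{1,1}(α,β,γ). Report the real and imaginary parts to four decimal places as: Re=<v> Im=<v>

Re=0.1501 Im=0.0988

D^2_{1,1}(5.0458,2.6234,3.7966) = e^{-i·1·5.0458}·d^2_{1,1}(2.6234)·e^{-i·1·3.7966}. Compute d first:
c=cos(2.623400/2)=0.256207, s=sin(2.623400/2)=0.966622; N=√[6·1·6·1]=6.000000
Admissible k: 0..1 (factorial args all ≥0)
  k=0: (−1)^0·6.0000/(6)·0.2562^4·0.9666^0 = +0.004309
  k=1: (−1)^1·6.0000/(2)·0.2562^2·0.9666^2 = -0.184000
d^2_{1,1}(2.6234) = +0.004309 -0.184000 = -0.179691
Attach z-rotation phases: D = e^{-i(1)(5.0458)}·(-0.179691)·e^{-i(1)(3.7966)} = +0.150070+0.098832i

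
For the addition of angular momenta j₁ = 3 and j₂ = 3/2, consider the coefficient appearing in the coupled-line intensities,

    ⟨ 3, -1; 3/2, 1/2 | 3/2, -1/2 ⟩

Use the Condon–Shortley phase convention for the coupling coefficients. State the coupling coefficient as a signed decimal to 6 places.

√[4·3!3!0!/7! · 2!4!2!1!1!2!] = √(192/35)
  +(−1)^2/∏(2,1,2,0,1,0)! = 1/4  (running 1/4)
⟨..|..⟩ = √(192/35)·(1/4) = +0.585540

+√(12/35) ≈ +0.585540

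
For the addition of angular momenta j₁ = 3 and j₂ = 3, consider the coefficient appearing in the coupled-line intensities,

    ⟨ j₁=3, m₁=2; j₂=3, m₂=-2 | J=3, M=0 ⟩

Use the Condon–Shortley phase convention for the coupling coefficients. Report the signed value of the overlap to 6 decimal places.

+0.408248  (= +√(1/6))

√[7·3!3!3!/10! · 5!1!1!5!3!3!] = √(216)
  +(−1)^0/∏(0,3,1,1,2,2)! = 1/24  (running 1/24)
  +(−1)^1/∏(1,2,0,0,3,3)! = -1/72  (running 1/36)
⟨..|..⟩ = √(216)·(1/36) = +0.408248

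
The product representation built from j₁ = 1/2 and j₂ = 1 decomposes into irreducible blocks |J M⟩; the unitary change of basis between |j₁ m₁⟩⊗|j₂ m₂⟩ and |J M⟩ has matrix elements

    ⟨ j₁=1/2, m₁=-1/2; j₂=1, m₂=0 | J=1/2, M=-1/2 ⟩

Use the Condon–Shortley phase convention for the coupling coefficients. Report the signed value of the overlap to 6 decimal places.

√[2·1!0!1!/3! · 0!1!1!1!0!1!] = √(1/3)
  +(−1)^1/∏(1,0,0,0,0,1)! = -1  (running -1)
⟨..|..⟩ = √(1/3)·(-1) = -0.577350

-0.577350  (= −√(1/3))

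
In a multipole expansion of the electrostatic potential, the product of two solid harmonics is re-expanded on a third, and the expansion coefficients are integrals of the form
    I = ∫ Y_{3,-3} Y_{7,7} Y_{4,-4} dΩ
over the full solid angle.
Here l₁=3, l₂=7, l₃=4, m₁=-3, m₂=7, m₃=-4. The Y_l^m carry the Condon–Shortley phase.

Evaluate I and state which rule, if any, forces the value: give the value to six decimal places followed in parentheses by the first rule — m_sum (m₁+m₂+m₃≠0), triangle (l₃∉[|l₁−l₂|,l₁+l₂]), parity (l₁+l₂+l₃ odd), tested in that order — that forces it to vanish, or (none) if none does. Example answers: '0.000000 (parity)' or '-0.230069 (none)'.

Checks pass: Σm=0; 14 even; l₃=4∈[4,10].
(2·3+1)(2·7+1)(2·4+1) = 945
Δ: 6! 0! 8! / 15! → 1/45045
sum: t=3:−1/20736 = -1/20736
3j²(3 7 4; 0 0 0) = Δ·Π!·Σ² = 35/1287  (sign -1)
sum: t=6:+1/29030400 = 1/29030400
3j²(3 7 4; -3 7 -4) = Δ·Π!·Σ² = 1/15  (sign +1)
combine: 4πI² = 945·35/1287·1/15 = 245/143
take √, sign -1: I = -0.36924115
No selection rule forces the value: the integral is nonzero (none).

-0.369241 (none)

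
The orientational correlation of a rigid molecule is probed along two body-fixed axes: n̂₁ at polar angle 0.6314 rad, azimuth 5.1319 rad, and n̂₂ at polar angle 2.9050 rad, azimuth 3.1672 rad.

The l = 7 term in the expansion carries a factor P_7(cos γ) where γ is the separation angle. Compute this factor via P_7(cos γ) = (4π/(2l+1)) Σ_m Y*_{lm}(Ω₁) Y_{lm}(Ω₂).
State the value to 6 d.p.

0.364960

Addition theorem: P_7(cos γ) = (4π/15) Σ_m Y*_{lm}(Ω₁) Y_{lm}(Ω₂), m = −7…7:
  m=-7: Y*=-0.002542-0.012224i  Y=-0.000019+0.000003i  product +0.000000+0.000000i
  m=-6: Y*=+0.051824-0.037353i  Y=-0.000298+0.000046i  product -0.000014+0.000014i
  m=-5: Y*=+0.169800+0.098751i  Y=-0.002906+0.000374i  product -0.000530-0.000223i
  m=-4: Y*=-0.042111+0.391143i  Y=-0.019891+0.002045i  product +0.000038-0.007866i
  m=-3: Y*=-0.448366+0.144744i  Y=-0.097081+0.007473i  product +0.042446-0.017402i
  m=-2: Y*=-0.118712-0.132178i  Y=-0.323485+0.016582i  product +0.040593+0.040789i
  m=-1: Y*=-0.130796+0.293274i  Y=-0.637363+0.016325i  product +0.078577-0.189057i
  m=+0: Y*=-0.291822-0.000000i  Y=-0.388656+0.000000i  product +0.113419+0.000000i
  m=+1: Y*=+0.130796+0.293274i  Y=+0.637363+0.016325i  product +0.078577+0.189057i
  m=+2: Y*=-0.118712+0.132178i  Y=-0.323485-0.016582i  product +0.040593-0.040789i
  m=+3: Y*=+0.448366+0.144744i  Y=+0.097081+0.007473i  product +0.042446+0.017402i
  m=+4: Y*=-0.042111-0.391143i  Y=-0.019891-0.002045i  product +0.000038+0.007866i
  m=+5: Y*=-0.169800+0.098751i  Y=+0.002906+0.000374i  product -0.000530+0.000223i
  m=+6: Y*=+0.051824+0.037353i  Y=-0.000298-0.000046i  product -0.000014-0.000014i
  m=+7: Y*=+0.002542-0.012224i  Y=+0.000019+0.000003i  product +0.000000-0.000000i
Total Σ_m = +0.435639-0.000000i. Multiply by 0.837758: +0.364960-0.000000i. P_7(cos γ) = 0.364960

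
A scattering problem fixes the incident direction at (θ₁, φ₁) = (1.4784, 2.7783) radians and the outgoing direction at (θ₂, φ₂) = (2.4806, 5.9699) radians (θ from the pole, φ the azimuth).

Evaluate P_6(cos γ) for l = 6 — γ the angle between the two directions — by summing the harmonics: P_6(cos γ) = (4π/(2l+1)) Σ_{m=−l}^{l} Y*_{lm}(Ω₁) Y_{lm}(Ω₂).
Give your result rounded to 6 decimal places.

-0.070939

Expand P_6 via completeness: Σ_{m} conj(Y_{6,m}) at Ω₁ times Y_{6,m} at Ω₂ —
  m=-6: Y*=(-0.269334, -0.386213)  Y=(-0.007862, 0.024635)  product (0.011632, -0.003599)
  m=-5: Y*=(0.036757, 0.146598)  Y=(-0.000503, -0.115183)  product (0.016867, -0.004308)
  m=-4: Y*=(-0.037306, 0.315693)  Y=(0.092662, 0.281829)  product (-0.092428, 0.018739)
  m=-3: Y*=(0.079773, -0.152887)  Y=(-0.270496, -0.370260)  product (-0.078186, 0.011818)
  m=-2: Y*=(0.204960, -0.182166)  Y=(0.258235, 0.186930)  product (0.086980, -0.008728)
  m=-1: Y*=(-0.167942, 0.063846)  Y=(0.167201, 0.054165)  product (-0.031538, 0.001578)
  m=+0: Y*=(-0.262467, -0.000000)  Y=(-0.380853, 0.000000)  product (0.099961, 0.000000)
  m=+1: Y*=(0.167942, 0.063846)  Y=(-0.167201, 0.054165)  product (-0.031538, -0.001578)
  m=+2: Y*=(0.204960, 0.182166)  Y=(0.258235, -0.186930)  product (0.086980, 0.008728)
  m=+3: Y*=(-0.079773, -0.152887)  Y=(0.270496, -0.370260)  product (-0.078186, -0.011818)
  m=+4: Y*=(-0.037306, -0.315693)  Y=(0.092662, -0.281829)  product (-0.092428, -0.018739)
  m=+5: Y*=(-0.036757, 0.146598)  Y=(0.000503, -0.115183)  product (0.016867, 0.004308)
  m=+6: Y*=(-0.269334, 0.386213)  Y=(-0.007862, -0.024635)  product (0.011632, 0.003599)
Total Σ_m = (-0.073387, 0.000000). Multiply by 0.966644: (-0.070939, 0.000000). P_6(cos γ) = -0.070939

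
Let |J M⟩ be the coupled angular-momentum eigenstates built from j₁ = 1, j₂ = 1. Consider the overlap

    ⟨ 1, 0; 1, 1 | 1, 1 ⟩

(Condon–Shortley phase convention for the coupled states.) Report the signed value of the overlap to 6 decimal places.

triangle: 1!×1!×1!/4! = 1/24
(j±m)!: 1!×1!×2!×0!×2!×0! = 4
prefactor² = (2J+1)×Δ×N² = 1/2
  k=1: −1/(1!×0!×0!×1!×1!×0!) = -1
Σ = -1  ⇒  CG² = 1/2×(-1)² = 1/2
CG = −√(1/2) = -0.707107

-0.707107  (= −√(1/2))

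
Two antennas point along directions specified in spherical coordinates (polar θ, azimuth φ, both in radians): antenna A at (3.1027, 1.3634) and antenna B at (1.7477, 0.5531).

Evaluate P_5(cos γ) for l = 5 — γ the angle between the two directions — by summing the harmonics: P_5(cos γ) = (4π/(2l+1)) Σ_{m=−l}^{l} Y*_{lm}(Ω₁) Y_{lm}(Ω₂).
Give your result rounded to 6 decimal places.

0.309479

Term-by-term m-sum for l=5 (normalisation 4π/11 = 1.142397):
  m=-5: (0.000000, 0.000000) × (-0.399041, -0.157577) = (-0.000000, -0.000000)  (running Σ = (-0.000000, -0.000000))
  m=-4: (-0.000002, 0.000002) × (0.145156, 0.194309) = (-0.000001, -0.000000)  (running Σ = (-0.000001, -0.000000))
  m=-3: (-0.000095, -0.000132) × (0.021038, 0.237087) = (0.000029, -0.000025)  (running Σ = (0.000028, -0.000025))
  m=-2: (0.004676, -0.002059) × (0.117464, -0.234373) = (0.000067, -0.001338)  (running Σ = (0.000095, -0.001363))
  m=-1: (0.020406, 0.096977) × (0.157360, -0.097151) = (0.012633, 0.013278)  (running Σ = (0.012728, 0.011915))
  m=0: (-0.925018, -0.000000) × (-0.265344, 0.000000) = (0.245448, 0.000000)  (running Σ = (0.258176, 0.011915))
  m=1: (-0.020406, 0.096977) × (-0.157360, -0.097151) = (0.012633, -0.013278)  (running Σ = (0.270808, -0.001363))
  m=2: (0.004676, 0.002059) × (0.117464, 0.234373) = (0.000067, 0.001338)  (running Σ = (0.270875, -0.000025))
  m=3: (0.000095, -0.000132) × (-0.021038, 0.237087) = (0.000029, 0.000025)  (running Σ = (0.270904, -0.000000))
  m=4: (-0.000002, -0.000002) × (0.145156, -0.194309) = (-0.000001, 0.000000)  (running Σ = (0.270903, -0.000000))
  m=5: (-0.000000, 0.000000) × (0.399041, -0.157577) = (-0.000000, 0.000000)  (running Σ = (0.270903, 0.000000))
Total Σ_m = (0.270903, 0.000000). Multiply by 1.142397: (0.309479, 0.000000). P_5(cos γ) = 0.309479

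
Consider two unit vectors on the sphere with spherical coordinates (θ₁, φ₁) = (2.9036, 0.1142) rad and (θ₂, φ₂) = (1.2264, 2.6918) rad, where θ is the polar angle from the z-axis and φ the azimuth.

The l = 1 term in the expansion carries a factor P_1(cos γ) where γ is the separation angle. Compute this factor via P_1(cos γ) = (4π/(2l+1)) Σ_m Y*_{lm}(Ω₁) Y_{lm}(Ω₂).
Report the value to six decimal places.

Addition theorem: P_1(cos γ) = (4π/3) Σ_m Y*_{lm}(Ω₁) Y_{lm}(Ω₂), m = −1…1:
  m=-1: (0.08092 + 0.00928j) × (-0.29286 - 0.14139j) = -0.02239 - 0.01416j  (running Σ = -0.02239 - 0.01416j)
  m=0: (-0.47483 + 0.00000j) × (0.16497 + 0.00000j) = -0.07833 + 0.00000j  (running Σ = -0.10072 - 0.01416j)
  m=1: (-0.08092 + 0.00928j) × (0.29286 - 0.14139j) = -0.02239 + 0.01416j  (running Σ = -0.12310 + 0.00000j)
Total Σ_m = -0.12310 + 0.00000j. Multiply by 4.188790: -0.51565 + 0.00000j. P_1(cos γ) = -0.515653

-0.515653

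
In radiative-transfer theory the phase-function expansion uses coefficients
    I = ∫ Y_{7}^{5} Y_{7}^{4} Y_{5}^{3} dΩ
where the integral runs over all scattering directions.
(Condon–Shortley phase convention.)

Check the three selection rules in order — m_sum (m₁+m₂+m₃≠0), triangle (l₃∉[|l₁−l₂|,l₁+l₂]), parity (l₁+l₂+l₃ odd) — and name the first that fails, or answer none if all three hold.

Σmᵢ = 12  ✗
l₃∈[|l₁−l₂|,l₁+l₂]=[0,14], have l₃=5
Σlᵢ = 19 ⇒ odd

m_sum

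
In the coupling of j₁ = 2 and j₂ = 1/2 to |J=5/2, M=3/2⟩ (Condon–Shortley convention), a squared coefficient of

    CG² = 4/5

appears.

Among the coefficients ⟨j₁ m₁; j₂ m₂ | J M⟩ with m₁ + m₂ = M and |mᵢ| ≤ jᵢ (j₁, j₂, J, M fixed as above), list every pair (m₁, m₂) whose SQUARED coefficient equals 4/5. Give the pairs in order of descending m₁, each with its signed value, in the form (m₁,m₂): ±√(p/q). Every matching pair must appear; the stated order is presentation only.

Admissible pairs with m₁+m₂ = M = 3/2: (1,1/2), (2,-1/2)
  (m₁,m₂)=(2,-1/2): CG² = 1/5, CG = +√(1/5)
  (m₁,m₂)=(1,1/2): CG² = 4/5, CG = +√(4/5)   ← matches the target
Pairs with CG² = 4/5: (1,1/2): +√(4/5)

(1,1/2): +√(4/5)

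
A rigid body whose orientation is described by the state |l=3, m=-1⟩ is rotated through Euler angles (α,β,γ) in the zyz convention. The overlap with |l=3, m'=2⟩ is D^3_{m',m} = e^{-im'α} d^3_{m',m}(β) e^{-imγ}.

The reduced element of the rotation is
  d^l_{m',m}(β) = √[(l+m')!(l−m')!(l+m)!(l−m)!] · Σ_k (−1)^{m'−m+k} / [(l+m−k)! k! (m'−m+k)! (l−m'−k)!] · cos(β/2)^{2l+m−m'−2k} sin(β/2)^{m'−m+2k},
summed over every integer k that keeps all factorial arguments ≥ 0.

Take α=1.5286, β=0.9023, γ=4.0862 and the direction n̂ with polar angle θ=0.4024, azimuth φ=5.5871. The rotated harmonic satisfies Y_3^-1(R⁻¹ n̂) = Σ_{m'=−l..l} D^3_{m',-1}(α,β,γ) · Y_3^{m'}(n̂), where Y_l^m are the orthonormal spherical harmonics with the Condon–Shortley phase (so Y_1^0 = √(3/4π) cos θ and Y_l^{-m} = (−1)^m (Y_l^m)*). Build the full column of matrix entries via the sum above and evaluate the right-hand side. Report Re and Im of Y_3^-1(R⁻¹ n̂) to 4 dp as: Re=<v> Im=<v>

Need the full column D^3_{m',-1} for m'=−3..3 at α=1.5286, β=0.9023, γ=4.0862.
cos(β/2)=0.899946, sin(β/2)=0.436001
d^3_{-3,-1}: single k=2 term ⇒ +0.482933;  D = -0.352441+0.330166i
d^3_{-2,-1}: k∈[1..2] ⇒ +0.813898 -0.382069 = +0.431830;  D = +0.281672+0.327319i
d^3_{-1,-1}: k∈[0..2] ⇒ +0.531251 -0.997541 +0.175604 = -0.290687;  D = -0.228138+0.180144i
d^3_{0,-1}: k∈[0..2] ⇒ -0.891581 +0.627803 -0.049118 = -0.312896;  D = +0.183376+0.253530i
d^3_{1,-1}: k∈[0..2] ⇒ +0.748156 -0.234138 +0.006869 = +0.520887;  D = -0.434560+0.287196i
d^3_{2,-1}: k∈[0..1] ⇒ -0.382069 +0.044839 = -0.337230;  D = -0.173901-0.288933i
d^3_{3,-1}: single k=0 term ⇒ +0.113352;  D = +0.099497-0.054304i
Y_3^{m'}(θ=0.4024,φ=5.5871) and Σ D·Y over m':
  (-0.3524+0.3302i)·(-0.0124+0.0218i)  (+0.2817+0.3273i)·(+0.0256+0.1419i)  (-0.2281+0.1801i)·(+0.3140+0.2624i)  (+0.1834+0.2535i)·(+0.4234+0.0000i)  (-0.4346+0.2872i)·(-0.3140+0.2624i)  (-0.1739-0.2889i)·(+0.0256-0.1419i)  (+0.0995-0.0543i)·(+0.0124+0.0218i)
Y_3^-1(R⁻¹ n̂) = -0.065271-0.044783i

Re=-0.0653 Im=-0.0448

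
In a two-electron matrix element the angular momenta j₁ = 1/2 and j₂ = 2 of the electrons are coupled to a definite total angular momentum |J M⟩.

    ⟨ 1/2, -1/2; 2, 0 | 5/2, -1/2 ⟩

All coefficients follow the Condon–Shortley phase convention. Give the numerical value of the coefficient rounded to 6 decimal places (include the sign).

+√(3/5) = +0.774597

j₁+j₂−J=0  J+j₁−j₂=1  J−j₁+j₂=4  j₁+j₂+J+1=6
(j₁±m₁, j₂±m₂, J±M) = (0,1,2,2,2,3)
P² = 48/5
sum k=0..0:
  [0] +1/4 = 1/4
S = 1/4
C² = P²·S² = 3/5 ; C = +0.774597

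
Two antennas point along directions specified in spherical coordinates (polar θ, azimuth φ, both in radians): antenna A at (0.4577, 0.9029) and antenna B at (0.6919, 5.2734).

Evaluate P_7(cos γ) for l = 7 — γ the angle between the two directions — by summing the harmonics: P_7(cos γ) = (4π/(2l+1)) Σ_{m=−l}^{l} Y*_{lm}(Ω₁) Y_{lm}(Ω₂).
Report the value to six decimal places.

Summing Y*_{l m}(θ₁,φ₁)·Y_{l m}(θ₂,φ₂) over m ∈ [−7, 7]; prefactor 4π/(2·7+1) = 0.837758:
  m=-7: (+0.001644+0.000061i) × (+0.015215+0.015213i) = +0.000024+0.000026i  (running Σ = +0.000024+0.000026i)
  m=-6: (+0.008098-0.009517i) × (+0.094727-0.021628i) = +0.000561-0.001077i  (running Σ = +0.000585-0.001051i)
  m=-5: (-0.011500-0.057350i) × (+0.085924-0.245605i) = -0.015074-0.002103i  (running Σ = -0.014488-0.003154i)
  m=-4: (-0.166980-0.084821i) × (-0.274877-0.344650i) = +0.016665+0.080865i  (running Σ = +0.002177+0.077711i)
  m=-3: (-0.368228+0.170168i) × (-0.403787+0.045511i) = +0.140941-0.085470i  (running Σ = +0.143118-0.007759i)
  m=-2: (-0.121795+0.508694i) × (-0.001129+0.002345i) = -0.001055-0.000860i  (running Σ = +0.142063-0.008619i)
  m=-1: (+0.116240+0.147356i) × (-0.207121-0.329623i) = +0.024496-0.068836i  (running Σ = +0.166559-0.077455i)
  m=0: (-0.411815-0.000000i) × (-0.128131+0.000000i) = +0.052766+0.000000i  (running Σ = +0.219325-0.077455i)
  m=1: (-0.116240+0.147356i) × (+0.207121-0.329623i) = +0.024496+0.068836i  (running Σ = +0.243821-0.008619i)
  m=2: (-0.121795-0.508694i) × (-0.001129-0.002345i) = -0.001055+0.000860i  (running Σ = +0.242766-0.007759i)
  m=3: (+0.368228+0.170168i) × (+0.403787+0.045511i) = +0.140941+0.085470i  (running Σ = +0.383707+0.077711i)
  m=4: (-0.166980+0.084821i) × (-0.274877+0.344650i) = +0.016665-0.080865i  (running Σ = +0.400372-0.003154i)
  m=5: (+0.011500-0.057350i) × (-0.085924-0.245605i) = -0.015074+0.002103i  (running Σ = +0.385298-0.001051i)
  m=6: (+0.008098+0.009517i) × (+0.094727+0.021628i) = +0.000561+0.001077i  (running Σ = +0.385860+0.000026i)
  m=7: (-0.001644+0.000061i) × (-0.015215+0.015213i) = +0.000024-0.000026i  (running Σ = +0.385884-0.000000i)
Accumulated sum +0.385884-0.000000i; after 4π/(2l+1) scaling, +0.323277-0.000000i ⇒ P_7 = 0.323277

0.323277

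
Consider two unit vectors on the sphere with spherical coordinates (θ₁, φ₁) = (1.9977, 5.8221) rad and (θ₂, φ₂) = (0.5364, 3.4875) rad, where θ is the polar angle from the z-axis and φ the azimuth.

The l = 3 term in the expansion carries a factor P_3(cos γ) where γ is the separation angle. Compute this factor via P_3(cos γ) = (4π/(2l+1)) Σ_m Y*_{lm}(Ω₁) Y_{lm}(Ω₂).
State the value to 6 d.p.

Addition theorem: P_3(cos γ) = (4π/7) Σ_m Y*_{lm}(Ω₁) Y_{lm}(Ω₂), m = −3…3:
  term(m=-3) = (0.013167, 0.011562)   from Y*(Ω₁)=(0.058668, -0.309152), Y(Ω₂)=(-0.028299, 0.047960)
  term(m=-2) = (0.003473, 0.080363)   from Y*(Ω₁)=(-0.211801, 0.279407), Y(Ω₂)=(0.176676, -0.146357)
  term(m=-1) = (0.012929, -0.013499)   from Y*(Ω₁)=(-0.037620, 0.018690), Y(Ω₂)=(-0.418611, 0.150866)
  term(m=+0) = (0.073723, 0.000000)   from Y*(Ω₁)=(0.331095, -0.000000), Y(Ω₂)=(0.222664, 0.000000)
  term(m=+1) = (0.012929, 0.013499)   from Y*(Ω₁)=(0.037620, 0.018690), Y(Ω₂)=(0.418611, 0.150866)
  term(m=+2) = (0.003473, -0.080363)   from Y*(Ω₁)=(-0.211801, -0.279407), Y(Ω₂)=(0.176676, 0.146357)
  term(m=+3) = (0.013167, -0.011562)   from Y*(Ω₁)=(-0.058668, -0.309152), Y(Ω₂)=(0.028299, 0.047960)
Accumulated sum (0.132859, -0.000000); after 4π/(2l+1) scaling, (0.238508, -0.000000) ⇒ P_3 = 0.238508

0.238508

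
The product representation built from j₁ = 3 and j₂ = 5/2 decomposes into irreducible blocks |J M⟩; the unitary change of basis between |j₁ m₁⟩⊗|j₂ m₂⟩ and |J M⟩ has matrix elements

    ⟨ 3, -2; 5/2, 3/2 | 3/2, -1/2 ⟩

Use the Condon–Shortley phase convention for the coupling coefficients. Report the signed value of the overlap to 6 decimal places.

triangle: 4!*2!*1!/8! = 48/40320
(j±m)!: 1!*5!*4!*1!*1!*2! = 5760
prefactor² = (2J+1)*Δ*N² = 192/7
  k=3: −1/(3!*1!*2!*1!*0!*0!) = -1/12
  k=4: +1/(4!*0!*1!*0!*1!*1!) = 1/24
Σ = -1/24  ⇒  CG² = 192/7*(-1/24)² = 1/21
CG = −√(1/21) = -0.218218

-0.218218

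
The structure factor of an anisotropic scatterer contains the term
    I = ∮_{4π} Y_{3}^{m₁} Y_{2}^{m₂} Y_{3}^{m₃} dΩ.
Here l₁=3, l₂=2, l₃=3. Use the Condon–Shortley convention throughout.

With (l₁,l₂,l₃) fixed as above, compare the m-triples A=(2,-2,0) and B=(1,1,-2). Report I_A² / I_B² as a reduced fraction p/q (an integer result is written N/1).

4/3

l's match ⇒ only the (l;m) 3-j factors differ between A and B.
A: triangle coeff Δ(3,2,3) = 1/3780; Σ_t [0,0]: t=0:+1/24 = 1/24; (3j)²=1/21 [(3 2 3; 2 -2 0)], sign=-1
B: triangle coeff Δ(3,2,3) = 1/3780; Σ_t [1,2]: t=1:−1/12 t=2:+1/48 = -1/16; (3j)²=1/28 [(3 2 3; 1 1 -2)], sign=+1
I_A²/I_B² = (1/21)/(1/28) = 4/3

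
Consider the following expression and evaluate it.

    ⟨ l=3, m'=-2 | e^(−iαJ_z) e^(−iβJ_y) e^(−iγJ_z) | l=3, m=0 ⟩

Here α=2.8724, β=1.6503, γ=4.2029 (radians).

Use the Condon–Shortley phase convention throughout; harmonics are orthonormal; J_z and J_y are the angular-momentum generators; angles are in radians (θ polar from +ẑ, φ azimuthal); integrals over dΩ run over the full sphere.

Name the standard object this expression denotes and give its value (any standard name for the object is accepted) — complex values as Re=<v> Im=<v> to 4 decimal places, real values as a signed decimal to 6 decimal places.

This is a Wigner D-matrix element — the rotation-matrix element ⟨l m'| R(α,β,γ) |l m⟩ in the angular-momentum basis.
First d^3_{-2,0}(β=1.6503), then the phase factors e^{-i(-2)α} and e^{-i(0)γ}:
c=cos(1.650300/2)=0.678447, s=sin(1.650300/2)=0.734650; N=√[1·120·6·6]=65.726707
Admissible k: 2..3 (factorial args all ≥0)
  k=2: (−1)^0·65.7267/(12)·0.6784^4·0.7346^2 = +0.626303
  k=3: (−1)^1·65.7267/(12)·0.6784^2·0.7346^4 = -0.734367
d^3_{-2,0}(1.6503) = +0.626303 -0.734367 = -0.108064
D = (+0.858538-0.512750i)·(-0.108064)·(+1.000000+0.000000i) = -0.092777+0.055410i

Wigner D-matrix element, Re=-0.0928 Im=0.0554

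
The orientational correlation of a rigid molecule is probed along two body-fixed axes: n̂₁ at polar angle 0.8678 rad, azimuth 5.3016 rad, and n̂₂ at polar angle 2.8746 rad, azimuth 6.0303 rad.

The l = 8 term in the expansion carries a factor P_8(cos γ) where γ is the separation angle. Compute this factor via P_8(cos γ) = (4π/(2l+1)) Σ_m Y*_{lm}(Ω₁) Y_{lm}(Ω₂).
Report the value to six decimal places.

-0.142819

Expand P_8 via completeness: Σ_{m} conj(Y_{8,m}) at Ω₁ times Y_{8,m} at Ω₂ —
  term(m=-8) = 0.00000 + 0.00000j   from Y*(Ω₁)=0.00008 - 0.05915j, Y(Ω₂)=-0.00001 + 0.00001j
  term(m=-7) = -0.00001 - 0.00003j   from Y*(Ω₁)=0.16683 - 0.11120j, Y(Ω₂)=0.00004 - 0.00017j
  term(m=-6) = -0.00021 + 0.00061j   from Y*(Ω₁)=0.36117 + 0.15002j, Y(Ω₂)=0.00009 + 0.00164j
  term(m=-5) = 0.00428 - 0.00235j   from Y*(Ω₁)=0.08631 + 0.43575j, Y(Ω₂)=-0.00331 - 0.01047j
  term(m=-4) = -0.00901 - 0.00208j   from Y*(Ω₁)=-0.12068 + 0.12052j, Y(Ω₂)=0.02876 + 0.04595j
  term(m=-3) = -0.02967 - 0.04197j   from Y*(Ω₁)=0.25917 + 0.05168j, Y(Ω₂)=-0.14115 - 0.13379j
  term(m=-2) = -0.01757 + 0.15429j   from Y*(Ω₁)=0.12543 + 0.30309j, Y(Ω₂)=0.41416 + 0.22937j
  term(m=-1) = -0.05895 + 0.05262j   from Y*(Ω₁)=0.06875 - 0.10286j, Y(Ω₂)=-0.61836 - 0.15979j
  term(m=+0) = 0.02909 + 0.00000j   from Y*(Ω₁)=0.34814 + 0.00000j, Y(Ω₂)=0.08355 + 0.00000j
  term(m=+1) = -0.05895 - 0.05262j   from Y*(Ω₁)=-0.06875 - 0.10286j, Y(Ω₂)=0.61836 - 0.15979j
  term(m=+2) = -0.01757 - 0.15429j   from Y*(Ω₁)=0.12543 - 0.30309j, Y(Ω₂)=0.41416 - 0.22937j
  term(m=+3) = -0.02967 + 0.04197j   from Y*(Ω₁)=-0.25917 + 0.05168j, Y(Ω₂)=0.14115 - 0.13379j
  term(m=+4) = -0.00901 + 0.00208j   from Y*(Ω₁)=-0.12068 - 0.12052j, Y(Ω₂)=0.02876 - 0.04595j
  term(m=+5) = 0.00428 + 0.00235j   from Y*(Ω₁)=-0.08631 + 0.43575j, Y(Ω₂)=0.00331 - 0.01047j
  term(m=+6) = -0.00021 - 0.00061j   from Y*(Ω₁)=0.36117 - 0.15002j, Y(Ω₂)=0.00009 - 0.00164j
  term(m=+7) = -0.00001 + 0.00003j   from Y*(Ω₁)=-0.16683 - 0.11120j, Y(Ω₂)=-0.00004 - 0.00017j
  term(m=+8) = 0.00000 - 0.00000j   from Y*(Ω₁)=0.00008 + 0.05915j, Y(Ω₂)=-0.00001 - 0.00001j
Accumulated sum -0.19321 - 0.00000j; after 4π/(2l+1) scaling, -0.14282 - 0.00000j ⇒ P_8 = -0.142819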